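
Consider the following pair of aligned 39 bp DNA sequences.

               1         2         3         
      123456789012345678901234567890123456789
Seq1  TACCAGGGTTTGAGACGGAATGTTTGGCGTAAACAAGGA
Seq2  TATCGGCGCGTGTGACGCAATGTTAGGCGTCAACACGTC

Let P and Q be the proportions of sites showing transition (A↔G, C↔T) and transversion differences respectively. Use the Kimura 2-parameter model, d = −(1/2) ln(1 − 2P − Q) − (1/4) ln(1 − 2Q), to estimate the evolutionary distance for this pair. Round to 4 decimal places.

0.3975

Differing sites — 3:C/T (Ti); 5:A/G (Ti); 7:G/C (Tv); 9:T/C (Ti); 10:T/G (Tv); 13:A/T (Tv); 18:G/C (Tv); 25:T/A (Tv); 31:A/C (Tv); 36:A/C (Tv); 38:G/T (Tv); 39:A/C (Tv).
Of the 12 differences, 3 transitions and 9 transversions over 39 sites: P = 3/39 = 0.076923, Q = 9/39 = 0.230769.
d = −0.5·ln(0.615385) − 0.25·ln(0.538462) = −0.5·(-0.485507) − 0.25·(-0.619038) = 0.3975.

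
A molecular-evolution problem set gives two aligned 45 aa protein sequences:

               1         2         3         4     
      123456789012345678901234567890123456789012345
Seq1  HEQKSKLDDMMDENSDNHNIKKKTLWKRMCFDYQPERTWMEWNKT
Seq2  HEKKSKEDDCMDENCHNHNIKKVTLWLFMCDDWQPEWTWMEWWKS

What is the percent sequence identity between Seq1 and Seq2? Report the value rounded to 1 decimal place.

Differing sites — 3:Q/K; 7:L/E; 10:M/C; 15:S/C; 16:D/H; 23:K/V; 27:K/L; 28:R/F; 31:F/D; 33:Y/W; 37:R/W; 43:N/W; 45:T/S.
32 of the 45 sites match, so the percent identity is 32/45 × 100 = 71.1%.

71.1%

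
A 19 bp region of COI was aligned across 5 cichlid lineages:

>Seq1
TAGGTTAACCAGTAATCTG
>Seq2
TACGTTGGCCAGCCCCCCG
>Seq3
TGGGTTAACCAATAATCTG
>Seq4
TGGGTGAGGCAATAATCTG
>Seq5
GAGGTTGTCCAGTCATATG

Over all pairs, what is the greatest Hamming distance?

11

Pairwise Hamming distances:
  Seq1 vs Seq2: 8
  Seq1 vs Seq3: 2
  Seq1 vs Seq4: 5
  Seq1 vs Seq5: 5
  Seq2 vs Seq3: 10
  Seq2 vs Seq4: 11
  Seq2 vs Seq5: 8
  Seq3 vs Seq4: 3
  Seq3 vs Seq5: 7
  Seq4 vs Seq5: 9
The largest is 11, between Seq2 and Seq4.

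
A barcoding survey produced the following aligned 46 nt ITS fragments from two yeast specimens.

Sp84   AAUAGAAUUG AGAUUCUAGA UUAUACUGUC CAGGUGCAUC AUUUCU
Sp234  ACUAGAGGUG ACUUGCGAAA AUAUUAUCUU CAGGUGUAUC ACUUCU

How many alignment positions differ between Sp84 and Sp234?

Mismatches occur at site 2 (A/C), site 7 (A/G), site 8 (U/G), site 12 (G/C), site 13 (A/U), site 15 (U/G), site 17 (U/G), site 19 (G/A), site 21 (U/A), site 25 (A/U), site 26 (C/A), site 28 (G/C), site 30 (C/U), site 37 (C/U), site 42 (U/C).
That gives 15 mismatches out of 46 aligned sites, so the Hamming distance is 15.

15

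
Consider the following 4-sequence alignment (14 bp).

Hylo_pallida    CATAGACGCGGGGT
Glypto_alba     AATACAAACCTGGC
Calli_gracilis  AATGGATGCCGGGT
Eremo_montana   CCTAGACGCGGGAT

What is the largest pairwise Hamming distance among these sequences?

Pairwise Hamming distances:
  Hylo_pallida vs Glypto_alba: 7
  Hylo_pallida vs Calli_gracilis: 4
  Hylo_pallida vs Eremo_montana: 2
  Glypto_alba vs Calli_gracilis: 6
  Glypto_alba vs Eremo_montana: 9
  Calli_gracilis vs Eremo_montana: 6
The largest is 9, between Glypto_alba and Eremo_montana.

9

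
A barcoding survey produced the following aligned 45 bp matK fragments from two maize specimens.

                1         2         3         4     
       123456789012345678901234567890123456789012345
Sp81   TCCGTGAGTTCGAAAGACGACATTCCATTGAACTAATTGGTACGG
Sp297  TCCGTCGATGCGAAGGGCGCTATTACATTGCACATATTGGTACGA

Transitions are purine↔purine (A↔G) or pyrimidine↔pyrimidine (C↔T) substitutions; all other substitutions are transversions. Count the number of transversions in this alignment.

The sequences differ at positions 6 (G/C, transversion), 7 (A/G, transition), 8 (G/A, transition), 10 (T/G, transversion), 15 (A/G, transition), 17 (A/G, transition), 20 (A/C, transversion), 21 (C/T, transition), 25 (C/A, transversion), 31 (A/C, transversion), 34 (T/A, transversion), 35 (A/T, transversion), 45 (G/A, transition).
Of the 13 differences, 6 transitions and 7 transversions, so the answer is 7.

7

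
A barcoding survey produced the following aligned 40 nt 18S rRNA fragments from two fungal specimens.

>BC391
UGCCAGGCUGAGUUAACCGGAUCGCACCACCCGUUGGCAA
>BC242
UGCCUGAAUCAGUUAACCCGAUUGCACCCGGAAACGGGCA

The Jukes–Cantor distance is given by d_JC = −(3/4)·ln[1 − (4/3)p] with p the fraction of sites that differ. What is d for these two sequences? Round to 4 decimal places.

0.5199

Differing sites — 5:A/U; 7:G/A; 8:C/A; 10:G/C; 19:G/C; 23:C/U; 29:A/C; 30:C/G; 31:C/G; 32:C/A; 33:G/A; 34:U/A; 35:U/C; 38:C/G; 39:A/C.
p = 15/40 = 0.375000.
d = −0.75 · ln(1 − (4/3)·0.375000) = −0.75 · ln(0.500000) = −0.75 · (-0.693147) = 0.5199.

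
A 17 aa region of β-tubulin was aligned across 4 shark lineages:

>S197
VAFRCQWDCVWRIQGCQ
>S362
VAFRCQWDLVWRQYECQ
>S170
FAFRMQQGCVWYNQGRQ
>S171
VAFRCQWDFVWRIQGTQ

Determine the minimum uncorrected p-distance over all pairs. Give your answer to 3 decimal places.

Pairwise Hamming distances:
  S197 vs S362: 4
  S197 vs S170: 7
  S197 vs S171: 2
  S362 vs S170: 10
  S362 vs S171: 5
  S170 vs S171: 8
The smallest is 2 mismatches, between S197 and S171; p = 2/17 = 0.118.

0.118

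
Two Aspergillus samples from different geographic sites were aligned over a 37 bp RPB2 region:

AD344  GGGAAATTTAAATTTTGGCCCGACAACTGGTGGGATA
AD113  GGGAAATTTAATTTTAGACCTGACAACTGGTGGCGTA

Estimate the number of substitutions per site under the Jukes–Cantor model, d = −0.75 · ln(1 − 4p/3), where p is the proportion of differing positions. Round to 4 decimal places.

Mismatches occur at site 12 (A/T), site 16 (T/A), site 18 (G/A), site 21 (C/T), site 34 (G/C), site 35 (A/G).
p = 6/37 = 0.162162.
d = −0.75 · ln(1 − (4/3)·0.162162) = −0.75 · ln(0.783784) = −0.75 · (-0.243622) = 0.1827.

0.1827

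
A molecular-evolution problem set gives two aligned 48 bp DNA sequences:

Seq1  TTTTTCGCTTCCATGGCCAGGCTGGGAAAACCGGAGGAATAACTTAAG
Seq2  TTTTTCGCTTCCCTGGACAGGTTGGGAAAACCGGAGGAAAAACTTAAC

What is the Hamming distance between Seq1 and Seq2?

Differing sites — 13:A/C; 17:C/A; 22:C/T; 40:T/A; 48:G/C.
That gives 5 mismatches out of 48 aligned sites, so the Hamming distance is 5.

5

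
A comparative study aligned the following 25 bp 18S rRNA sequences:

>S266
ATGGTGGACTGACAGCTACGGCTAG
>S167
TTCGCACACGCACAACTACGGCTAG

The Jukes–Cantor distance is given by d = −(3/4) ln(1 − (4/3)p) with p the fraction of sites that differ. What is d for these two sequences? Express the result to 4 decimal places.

Differing sites — 1:A/T; 3:G/C; 5:T/C; 6:G/A; 7:G/C; 10:T/G; 11:G/C; 15:G/A.
p = 8/25 = 0.320000.
d = −0.75 · ln(1 − (4/3)·0.320000) = −0.75 · ln(0.573333) = −0.75 · (-0.556289) = 0.4172.

0.4172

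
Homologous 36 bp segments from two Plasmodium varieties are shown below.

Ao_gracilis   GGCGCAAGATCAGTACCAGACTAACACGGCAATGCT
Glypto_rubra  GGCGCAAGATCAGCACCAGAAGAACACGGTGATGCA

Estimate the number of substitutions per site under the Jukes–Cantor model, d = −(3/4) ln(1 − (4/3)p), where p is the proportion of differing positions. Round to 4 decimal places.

0.1885

Differing sites — 14:T/C; 21:C/A; 22:T/G; 30:C/T; 31:A/G; 36:T/A.
p = 6/36 = 0.166667.
d = −0.75 · ln(1 − (4/3)·0.166667) = −0.75 · ln(0.777777) = −0.75 · (-0.251315) = 0.1885.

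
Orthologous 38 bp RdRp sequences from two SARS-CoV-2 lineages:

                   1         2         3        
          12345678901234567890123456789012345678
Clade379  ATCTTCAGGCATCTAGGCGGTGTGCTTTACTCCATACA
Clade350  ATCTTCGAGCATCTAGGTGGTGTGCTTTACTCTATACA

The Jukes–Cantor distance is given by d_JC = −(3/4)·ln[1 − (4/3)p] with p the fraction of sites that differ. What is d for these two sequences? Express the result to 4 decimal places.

0.1134

The sequences differ at positions 7 (A/G), 8 (G/A), 18 (C/T), 33 (C/T).
p = 4/38 = 0.105263.
d = −0.75 · ln(1 − (4/3)·0.105263) = −0.75 · ln(0.859649) = −0.75 · (-0.151231) = 0.1134.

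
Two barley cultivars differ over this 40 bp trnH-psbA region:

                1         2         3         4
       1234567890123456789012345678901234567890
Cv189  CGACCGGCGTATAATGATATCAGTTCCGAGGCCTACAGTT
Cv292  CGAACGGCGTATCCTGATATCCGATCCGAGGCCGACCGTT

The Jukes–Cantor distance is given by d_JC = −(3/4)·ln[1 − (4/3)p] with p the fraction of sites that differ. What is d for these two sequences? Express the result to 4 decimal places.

0.1993

Mismatches occur at site 4 (C→A), site 13 (A→C), site 14 (A→C), site 22 (A→C), site 24 (T→A), site 34 (T→G), site 37 (A→C).
p = 7/40 = 0.175000.
d = −0.75 · ln(1 − (4/3)·0.175000) = −0.75 · ln(0.766667) = −0.75 · (-0.265703) = 0.1993.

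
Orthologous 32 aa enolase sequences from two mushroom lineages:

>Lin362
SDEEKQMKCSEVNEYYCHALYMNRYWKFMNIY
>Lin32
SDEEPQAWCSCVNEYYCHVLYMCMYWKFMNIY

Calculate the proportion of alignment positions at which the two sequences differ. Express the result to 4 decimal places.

Mismatches occur at site 5 (K↔P), site 7 (M↔A), site 8 (K↔W), site 11 (E↔C), site 19 (A↔V), site 23 (N↔C), site 24 (R↔M).
There are 7 differences over 32 sites, so p = 7/32 = 0.2188.

0.2188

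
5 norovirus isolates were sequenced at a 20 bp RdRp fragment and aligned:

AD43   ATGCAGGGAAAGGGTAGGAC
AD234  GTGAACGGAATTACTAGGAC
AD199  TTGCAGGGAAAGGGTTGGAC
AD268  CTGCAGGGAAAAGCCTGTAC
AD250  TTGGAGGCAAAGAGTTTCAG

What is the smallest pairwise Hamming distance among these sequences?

Pairwise Hamming distances:
  AD43 vs AD234: 7
  AD43 vs AD199: 2
  AD43 vs AD268: 6
  AD43 vs AD250: 8
  AD234 vs AD199: 8
  AD234 vs AD268: 9
  AD234 vs AD250: 11
  AD199 vs AD268: 5
  AD199 vs AD250: 6
  AD268 vs AD250: 10
The smallest is 2, between AD43 and AD199.

2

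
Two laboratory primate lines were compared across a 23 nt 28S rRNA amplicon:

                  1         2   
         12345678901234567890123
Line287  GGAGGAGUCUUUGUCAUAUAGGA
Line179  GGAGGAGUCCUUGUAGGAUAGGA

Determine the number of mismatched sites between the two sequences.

4

Differing sites — 10:U/C; 15:C/A; 16:A/G; 17:U/G.
That gives 4 mismatches out of 23 aligned sites, so the Hamming distance is 4.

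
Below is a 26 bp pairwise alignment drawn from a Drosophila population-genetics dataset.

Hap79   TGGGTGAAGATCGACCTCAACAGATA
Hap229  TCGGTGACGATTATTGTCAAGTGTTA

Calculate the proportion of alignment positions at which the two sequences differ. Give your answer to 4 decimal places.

0.3846

Differing sites — 2:G/C; 8:A/C; 12:C/T; 13:G/A; 14:A/T; 15:C/T; 16:C/G; 21:C/G; 22:A/T; 24:A/T.
There are 10 differences over 26 sites, so p = 10/26 = 0.3846.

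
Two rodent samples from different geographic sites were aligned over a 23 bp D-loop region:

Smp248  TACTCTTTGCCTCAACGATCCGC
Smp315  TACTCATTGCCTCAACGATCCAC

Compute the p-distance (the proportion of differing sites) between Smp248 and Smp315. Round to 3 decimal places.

0.087

The sequences differ at positions 6 (T/A), 22 (G/A).
There are 2 differences over 23 sites, so p = 2/23 = 0.087.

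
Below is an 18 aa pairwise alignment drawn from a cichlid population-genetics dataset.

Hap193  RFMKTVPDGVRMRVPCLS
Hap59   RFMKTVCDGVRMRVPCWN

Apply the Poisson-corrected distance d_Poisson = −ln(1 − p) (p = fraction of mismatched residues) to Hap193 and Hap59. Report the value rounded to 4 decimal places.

The sequences differ at positions 7 (P/C), 17 (L/W), 18 (S/N).
p = 3/18 = 0.166667.
d = −ln(1 − 0.166667) = −ln(0.833333) = 0.1823.

0.1823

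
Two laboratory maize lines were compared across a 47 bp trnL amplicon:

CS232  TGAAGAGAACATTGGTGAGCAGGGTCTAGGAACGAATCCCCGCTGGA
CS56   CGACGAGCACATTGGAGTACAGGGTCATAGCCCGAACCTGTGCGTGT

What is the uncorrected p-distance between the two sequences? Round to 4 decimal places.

0.3830

Mismatches occur at site 1 (T→C), site 4 (A→C), site 8 (A→C), site 16 (T→A), site 18 (A→T), site 19 (G→A), site 27 (T→A), site 28 (A→T), site 29 (G→A), site 31 (A→C), site 32 (A→C), site 37 (T→C), site 39 (C→T), site 40 (C→G), site 41 (C→T), site 44 (T→G), site 45 (G→T), site 47 (A→T).
There are 18 differences over 47 sites, so p = 18/47 = 0.3830.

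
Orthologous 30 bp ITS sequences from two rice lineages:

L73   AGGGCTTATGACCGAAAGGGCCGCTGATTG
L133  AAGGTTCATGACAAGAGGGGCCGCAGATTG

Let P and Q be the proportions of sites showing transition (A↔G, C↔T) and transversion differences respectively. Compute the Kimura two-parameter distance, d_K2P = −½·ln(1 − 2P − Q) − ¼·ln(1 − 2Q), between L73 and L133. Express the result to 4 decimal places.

0.3501

The sequences differ at positions 2 (G/A, transition), 5 (C/T, transition), 7 (T/C, transition), 13 (C/A, transversion), 14 (G/A, transition), 15 (A/G, transition), 17 (A/G, transition), 25 (T/A, transversion).
Of the 8 differences, 6 transitions and 2 transversions over 30 sites: P = 6/30 = 0.200000, Q = 2/30 = 0.066667.
d = −0.5·ln(0.533333) − 0.25·ln(0.866666) = −0.5·(-0.628609) − 0.25·(-0.143102) = 0.3501.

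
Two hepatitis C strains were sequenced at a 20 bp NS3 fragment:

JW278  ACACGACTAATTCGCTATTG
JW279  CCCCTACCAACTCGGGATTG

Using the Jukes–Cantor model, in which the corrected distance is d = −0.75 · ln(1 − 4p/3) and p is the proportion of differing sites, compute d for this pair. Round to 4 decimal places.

The sequences differ at positions 1 (A/C), 3 (A/C), 5 (G/T), 8 (T/C), 11 (T/C), 15 (C/G), 16 (T/G).
p = 7/20 = 0.350000.
d = −0.75 · ln(1 − (4/3)·0.350000) = −0.75 · ln(0.533333) = −0.75 · (-0.628609) = 0.4715.

0.4715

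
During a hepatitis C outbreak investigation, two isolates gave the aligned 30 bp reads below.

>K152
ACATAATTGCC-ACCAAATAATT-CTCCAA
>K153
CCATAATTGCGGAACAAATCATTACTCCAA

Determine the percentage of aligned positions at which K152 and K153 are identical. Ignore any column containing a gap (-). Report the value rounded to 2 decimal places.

85.71%

Excluding the 2 gap columns leaves 28 comparable sites.
The sequences differ at positions 1 (A/C), 11 (C/G), 14 (C/A), 20 (A/C).
24 of the 28 comparable sites match, so the percent identity is 24/28 × 100 = 85.71%.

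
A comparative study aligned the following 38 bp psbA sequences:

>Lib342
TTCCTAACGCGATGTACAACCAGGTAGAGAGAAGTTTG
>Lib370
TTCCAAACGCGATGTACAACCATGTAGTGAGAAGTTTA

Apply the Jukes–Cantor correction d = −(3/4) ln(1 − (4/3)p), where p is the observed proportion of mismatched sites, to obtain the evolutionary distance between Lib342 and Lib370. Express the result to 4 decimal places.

Differing sites — 5:T/A; 23:G/T; 28:A/T; 38:G/A.
p = 4/38 = 0.105263.
d = −0.75 · ln(1 − (4/3)·0.105263) = −0.75 · ln(0.859649) = −0.75 · (-0.151231) = 0.1134.

0.1134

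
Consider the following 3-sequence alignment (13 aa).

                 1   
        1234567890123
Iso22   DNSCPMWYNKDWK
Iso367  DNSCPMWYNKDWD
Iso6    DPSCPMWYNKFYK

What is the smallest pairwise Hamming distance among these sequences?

1

Pairwise Hamming distances:
  Iso22 vs Iso367: 1
  Iso22 vs Iso6: 3
  Iso367 vs Iso6: 4
The smallest is 1, between Iso22 and Iso367.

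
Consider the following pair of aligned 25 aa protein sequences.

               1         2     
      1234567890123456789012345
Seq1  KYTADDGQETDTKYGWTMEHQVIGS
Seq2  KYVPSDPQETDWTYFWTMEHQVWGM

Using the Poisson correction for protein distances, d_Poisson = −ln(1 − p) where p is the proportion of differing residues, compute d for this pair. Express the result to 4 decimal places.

0.4463

Differing sites — 3:T/V; 4:A/P; 5:D/S; 7:G/P; 12:T/W; 13:K/T; 15:G/F; 23:I/W; 25:S/M.
p = 9/25 = 0.360000.
d = −ln(1 − 0.360000) = −ln(0.640000) = 0.4463.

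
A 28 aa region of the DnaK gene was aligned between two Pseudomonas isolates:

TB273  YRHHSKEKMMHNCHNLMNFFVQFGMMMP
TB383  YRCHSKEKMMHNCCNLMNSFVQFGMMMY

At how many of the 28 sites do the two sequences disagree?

Differing sites — 3:H/C; 14:H/C; 19:F/S; 28:P/Y.
That gives 4 mismatches out of 28 aligned sites, so the Hamming distance is 4.

4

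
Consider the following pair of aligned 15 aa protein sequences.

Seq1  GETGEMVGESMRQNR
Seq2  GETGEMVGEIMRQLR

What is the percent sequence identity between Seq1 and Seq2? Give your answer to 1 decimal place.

86.7%

Mismatches occur at site 10 (S↔I), site 14 (N↔L).
13 of the 15 sites match, so the percent identity is 13/15 × 100 = 86.7%.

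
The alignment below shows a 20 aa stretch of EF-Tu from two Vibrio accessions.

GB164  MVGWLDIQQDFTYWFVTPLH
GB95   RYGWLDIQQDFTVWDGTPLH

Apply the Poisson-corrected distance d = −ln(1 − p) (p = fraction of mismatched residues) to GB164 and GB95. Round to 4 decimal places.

Mismatches occur at site 1 (M→R), site 2 (V→Y), site 13 (Y→V), site 15 (F→D), site 16 (V→G).
p = 5/20 = 0.250000.
d = −ln(1 − 0.250000) = −ln(0.750000) = 0.2877.

0.2877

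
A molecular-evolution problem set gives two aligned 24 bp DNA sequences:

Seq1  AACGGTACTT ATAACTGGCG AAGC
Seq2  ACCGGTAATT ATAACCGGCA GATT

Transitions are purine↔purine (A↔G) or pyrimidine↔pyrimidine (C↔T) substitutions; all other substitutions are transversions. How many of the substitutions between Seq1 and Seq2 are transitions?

4

Differing sites — 2:A/C (Tv); 8:C/A (Tv); 16:T/C (Ti); 20:G/A (Ti); 21:A/G (Ti); 23:G/T (Tv); 24:C/T (Ti).
Of the 7 differences, 4 transitions and 3 transversions, so the answer is 4.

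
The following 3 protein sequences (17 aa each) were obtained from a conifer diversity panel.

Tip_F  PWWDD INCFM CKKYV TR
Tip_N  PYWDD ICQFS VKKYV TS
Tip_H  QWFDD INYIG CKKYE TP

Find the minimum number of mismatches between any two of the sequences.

Pairwise Hamming distances:
  Tip_F vs Tip_N: 6
  Tip_F vs Tip_H: 7
  Tip_N vs Tip_H: 10
The smallest is 6, between Tip_F and Tip_N.

6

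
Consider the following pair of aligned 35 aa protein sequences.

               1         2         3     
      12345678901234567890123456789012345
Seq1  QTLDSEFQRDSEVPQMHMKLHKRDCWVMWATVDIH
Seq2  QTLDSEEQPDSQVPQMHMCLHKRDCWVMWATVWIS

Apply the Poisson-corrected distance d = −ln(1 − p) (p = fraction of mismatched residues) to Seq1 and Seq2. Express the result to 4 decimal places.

The sequences differ at positions 7 (F/E), 9 (R/P), 12 (E/Q), 19 (K/C), 33 (D/W), 35 (H/S).
p = 6/35 = 0.171429.
d = −ln(1 − 0.171429) = −ln(0.828571) = 0.1881.

0.1881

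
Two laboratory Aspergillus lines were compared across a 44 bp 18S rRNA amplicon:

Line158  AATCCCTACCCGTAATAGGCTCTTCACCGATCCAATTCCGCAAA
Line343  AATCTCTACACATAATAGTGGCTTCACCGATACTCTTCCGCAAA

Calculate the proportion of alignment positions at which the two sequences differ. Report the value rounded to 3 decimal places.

Mismatches occur at site 5 (C↔T), site 10 (C↔A), site 12 (G↔A), site 19 (G↔T), site 20 (C↔G), site 21 (T↔G), site 32 (C↔A), site 34 (A↔T), site 35 (A↔C).
There are 9 differences over 44 sites, so p = 9/44 = 0.205.

0.205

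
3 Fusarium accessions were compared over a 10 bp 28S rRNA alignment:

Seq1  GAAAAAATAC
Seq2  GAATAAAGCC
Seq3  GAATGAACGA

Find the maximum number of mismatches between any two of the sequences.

5

Pairwise Hamming distances:
  Seq1 vs Seq2: 3
  Seq1 vs Seq3: 5
  Seq2 vs Seq3: 4
The largest is 5, between Seq1 and Seq3.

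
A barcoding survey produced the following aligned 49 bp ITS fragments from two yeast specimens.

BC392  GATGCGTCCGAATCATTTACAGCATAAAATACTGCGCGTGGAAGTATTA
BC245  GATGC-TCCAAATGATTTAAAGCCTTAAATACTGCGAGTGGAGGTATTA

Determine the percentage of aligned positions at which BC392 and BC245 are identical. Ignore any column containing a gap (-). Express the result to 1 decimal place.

85.4%

Excluding the 1 gap column leaves 48 comparable sites.
Differing sites — 10:G/A; 14:C/G; 20:C/A; 24:A/C; 26:A/T; 37:C/A; 43:A/G.
41 of the 48 comparable sites match, so the percent identity is 41/48 × 100 = 85.4%.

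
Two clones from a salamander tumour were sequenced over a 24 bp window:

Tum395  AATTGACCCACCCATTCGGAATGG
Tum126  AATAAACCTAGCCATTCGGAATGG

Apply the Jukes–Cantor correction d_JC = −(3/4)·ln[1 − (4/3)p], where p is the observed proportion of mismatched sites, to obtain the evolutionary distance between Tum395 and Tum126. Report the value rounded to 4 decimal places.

0.1885

Differing sites — 4:T/A; 5:G/A; 9:C/T; 11:C/G.
p = 4/24 = 0.166667.
d = −0.75 · ln(1 − (4/3)·0.166667) = −0.75 · ln(0.777777) = −0.75 · (-0.251315) = 0.1885.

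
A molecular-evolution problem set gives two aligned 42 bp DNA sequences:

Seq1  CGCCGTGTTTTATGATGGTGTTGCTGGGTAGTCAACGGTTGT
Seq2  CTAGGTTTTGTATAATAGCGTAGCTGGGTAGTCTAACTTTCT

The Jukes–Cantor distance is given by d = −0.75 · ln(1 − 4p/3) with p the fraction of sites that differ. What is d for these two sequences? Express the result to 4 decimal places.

0.4408

The sequences differ at positions 2 (G/T), 3 (C/A), 4 (C/G), 7 (G/T), 10 (T/G), 14 (G/A), 17 (G/A), 19 (T/C), 22 (T/A), 34 (A/T), 36 (C/A), 37 (G/C), 38 (G/T), 41 (G/C).
p = 14/42 = 0.333333.
d = −0.75 · ln(1 − (4/3)·0.333333) = −0.75 · ln(0.555556) = −0.75 · (-0.587786) = 0.4408.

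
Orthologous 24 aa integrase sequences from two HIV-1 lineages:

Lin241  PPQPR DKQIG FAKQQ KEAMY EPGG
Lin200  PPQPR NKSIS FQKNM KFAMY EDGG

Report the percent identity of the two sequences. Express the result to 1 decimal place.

Mismatches occur at site 6 (D↔N), site 8 (Q↔S), site 10 (G↔S), site 12 (A↔Q), site 14 (Q↔N), site 15 (Q↔M), site 17 (E↔F), site 22 (P↔D).
16 of the 24 sites match, so the percent identity is 16/24 × 100 = 66.7%.

66.7%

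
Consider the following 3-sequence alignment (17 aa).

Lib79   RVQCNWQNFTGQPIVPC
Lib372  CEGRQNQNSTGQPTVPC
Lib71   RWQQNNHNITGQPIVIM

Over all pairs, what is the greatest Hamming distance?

10

Pairwise Hamming distances:
  Lib79 vs Lib372: 8
  Lib79 vs Lib71: 7
  Lib372 vs Lib71: 10
The largest is 10, between Lib372 and Lib71.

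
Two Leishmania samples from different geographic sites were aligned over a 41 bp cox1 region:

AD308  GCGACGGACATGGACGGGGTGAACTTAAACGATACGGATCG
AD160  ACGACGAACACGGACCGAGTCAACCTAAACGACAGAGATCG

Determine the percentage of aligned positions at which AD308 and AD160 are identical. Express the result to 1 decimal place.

75.6%

The sequences differ at positions 1 (G/A), 7 (G/A), 11 (T/C), 16 (G/C), 18 (G/A), 21 (G/C), 25 (T/C), 33 (T/C), 35 (C/G), 36 (G/A).
31 of the 41 sites match, so the percent identity is 31/41 × 100 = 75.6%.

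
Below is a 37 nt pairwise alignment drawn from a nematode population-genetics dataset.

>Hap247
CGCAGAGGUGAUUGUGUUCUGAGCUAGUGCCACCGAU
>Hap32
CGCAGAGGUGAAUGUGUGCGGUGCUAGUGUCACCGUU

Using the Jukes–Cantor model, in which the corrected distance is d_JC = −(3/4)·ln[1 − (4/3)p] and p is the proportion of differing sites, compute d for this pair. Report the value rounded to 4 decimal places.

Differing sites — 12:U/A; 18:U/G; 20:U/G; 22:A/U; 30:C/U; 36:A/U.
p = 6/37 = 0.162162.
d = −0.75 · ln(1 − (4/3)·0.162162) = −0.75 · ln(0.783784) = −0.75 · (-0.243622) = 0.1827.

0.1827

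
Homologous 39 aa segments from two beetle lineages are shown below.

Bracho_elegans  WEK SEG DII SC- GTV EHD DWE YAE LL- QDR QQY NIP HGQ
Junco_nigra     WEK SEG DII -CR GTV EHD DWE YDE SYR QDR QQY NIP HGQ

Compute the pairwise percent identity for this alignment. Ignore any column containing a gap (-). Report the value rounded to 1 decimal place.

Excluding the 3 gap columns leaves 36 comparable sites.
Differing sites — 23:A/D; 25:L/S; 26:L/Y.
33 of the 36 comparable sites match, so the percent identity is 33/36 × 100 = 91.7%.

91.7%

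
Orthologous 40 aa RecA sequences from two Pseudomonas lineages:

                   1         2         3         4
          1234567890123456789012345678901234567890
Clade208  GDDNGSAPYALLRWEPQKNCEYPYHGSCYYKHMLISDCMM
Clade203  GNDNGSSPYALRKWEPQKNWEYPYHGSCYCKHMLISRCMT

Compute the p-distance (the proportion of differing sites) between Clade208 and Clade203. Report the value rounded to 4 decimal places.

0.2000

Differing sites — 2:D/N; 7:A/S; 12:L/R; 13:R/K; 20:C/W; 30:Y/C; 37:D/R; 40:M/T.
There are 8 differences over 40 sites, so p = 8/40 = 0.2000.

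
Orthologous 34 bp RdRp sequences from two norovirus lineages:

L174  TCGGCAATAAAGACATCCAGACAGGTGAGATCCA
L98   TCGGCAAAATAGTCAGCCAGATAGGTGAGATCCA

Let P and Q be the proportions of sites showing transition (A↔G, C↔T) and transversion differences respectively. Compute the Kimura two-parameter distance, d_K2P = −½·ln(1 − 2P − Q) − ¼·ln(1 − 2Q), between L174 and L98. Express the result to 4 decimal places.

Mismatches occur at site 8 (T→A, transversion), site 10 (A→T, transversion), site 13 (A→T, transversion), site 16 (T→G, transversion), site 22 (C→T, transition).
Of the 5 differences, 1 transition and 4 transversions over 34 sites: P = 1/34 = 0.029412, Q = 4/34 = 0.117647.
d = −0.5·ln(0.823529) − 0.25·ln(0.764706) = −0.5·(-0.194157) − 0.25·(-0.268264) = 0.1641.

0.1641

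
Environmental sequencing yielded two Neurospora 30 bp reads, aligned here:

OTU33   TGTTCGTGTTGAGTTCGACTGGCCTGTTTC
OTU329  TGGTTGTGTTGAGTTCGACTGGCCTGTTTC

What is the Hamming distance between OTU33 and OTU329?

Differing sites — 3:T/G; 5:C/T.
That gives 2 mismatches out of 30 aligned sites, so the Hamming distance is 2.

2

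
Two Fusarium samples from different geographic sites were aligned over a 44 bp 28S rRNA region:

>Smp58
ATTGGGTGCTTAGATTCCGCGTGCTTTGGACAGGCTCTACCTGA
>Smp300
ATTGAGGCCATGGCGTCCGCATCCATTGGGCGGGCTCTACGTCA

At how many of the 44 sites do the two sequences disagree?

14

The sequences differ at positions 5 (G/A), 7 (T/G), 8 (G/C), 10 (T/A), 12 (A/G), 14 (A/C), 15 (T/G), 21 (G/A), 23 (G/C), 25 (T/A), 30 (A/G), 32 (A/G), 41 (C/G), 43 (G/C).
That gives 14 mismatches out of 44 aligned sites, so the Hamming distance is 14.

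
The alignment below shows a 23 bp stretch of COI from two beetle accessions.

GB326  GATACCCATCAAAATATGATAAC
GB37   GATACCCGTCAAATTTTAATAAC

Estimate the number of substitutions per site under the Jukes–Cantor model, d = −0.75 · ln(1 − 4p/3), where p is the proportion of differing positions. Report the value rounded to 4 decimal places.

Differing sites — 8:A/G; 14:A/T; 16:A/T; 18:G/A.
p = 4/23 = 0.173913.
d = −0.75 · ln(1 − (4/3)·0.173913) = −0.75 · ln(0.768116) = −0.75 · (-0.263815) = 0.1979.

0.1979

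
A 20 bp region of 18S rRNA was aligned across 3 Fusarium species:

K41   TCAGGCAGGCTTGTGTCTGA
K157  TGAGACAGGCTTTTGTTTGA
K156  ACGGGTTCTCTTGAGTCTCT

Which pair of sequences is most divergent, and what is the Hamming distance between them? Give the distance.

Pairwise Hamming distances:
  K41 vs K157: 4
  K41 vs K156: 9
  K157 vs K156: 13
The largest is 13, between K157 and K156.

13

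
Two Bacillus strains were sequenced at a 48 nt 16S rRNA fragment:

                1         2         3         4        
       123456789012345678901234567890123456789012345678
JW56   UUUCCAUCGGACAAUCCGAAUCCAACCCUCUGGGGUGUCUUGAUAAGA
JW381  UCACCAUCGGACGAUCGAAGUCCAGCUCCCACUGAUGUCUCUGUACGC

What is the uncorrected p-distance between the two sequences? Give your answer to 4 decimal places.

The sequences differ at positions 2 (U/C), 3 (U/A), 13 (A/G), 17 (C/G), 18 (G/A), 20 (A/G), 25 (A/G), 27 (C/U), 29 (U/C), 31 (U/A), 32 (G/C), 33 (G/U), 35 (G/A), 41 (U/C), 42 (G/U), 43 (A/G), 46 (A/C), 48 (A/C).
There are 18 differences over 48 sites, so p = 18/48 = 0.3750.

0.3750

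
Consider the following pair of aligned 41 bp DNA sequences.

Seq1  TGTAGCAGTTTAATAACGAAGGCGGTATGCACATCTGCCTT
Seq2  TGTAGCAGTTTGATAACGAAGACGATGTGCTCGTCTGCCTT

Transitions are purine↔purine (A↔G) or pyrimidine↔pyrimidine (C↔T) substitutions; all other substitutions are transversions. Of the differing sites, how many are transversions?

1

The sequences differ at positions 12 (A/G, transition), 22 (G/A, transition), 25 (G/A, transition), 27 (A/G, transition), 31 (A/T, transversion), 33 (A/G, transition).
Of the 6 differences, 5 transitions and 1 transversion, so the answer is 1.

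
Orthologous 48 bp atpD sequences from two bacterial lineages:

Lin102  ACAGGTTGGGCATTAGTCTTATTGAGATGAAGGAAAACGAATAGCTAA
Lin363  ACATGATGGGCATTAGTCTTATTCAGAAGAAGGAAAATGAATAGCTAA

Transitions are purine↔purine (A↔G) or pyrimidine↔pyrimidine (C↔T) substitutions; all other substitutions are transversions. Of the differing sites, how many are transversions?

Mismatches occur at site 4 (G→T, transversion), site 6 (T→A, transversion), site 24 (G→C, transversion), site 28 (T→A, transversion), site 38 (C→T, transition).
Of the 5 differences, 1 transition and 4 transversions, so the answer is 4.

4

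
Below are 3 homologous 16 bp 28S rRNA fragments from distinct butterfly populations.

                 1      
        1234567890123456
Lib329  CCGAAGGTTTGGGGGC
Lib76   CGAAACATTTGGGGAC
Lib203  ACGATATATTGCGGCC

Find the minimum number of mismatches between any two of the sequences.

5

Pairwise Hamming distances:
  Lib329 vs Lib76: 5
  Lib329 vs Lib203: 7
  Lib76 vs Lib203: 9
The smallest is 5, between Lib329 and Lib76.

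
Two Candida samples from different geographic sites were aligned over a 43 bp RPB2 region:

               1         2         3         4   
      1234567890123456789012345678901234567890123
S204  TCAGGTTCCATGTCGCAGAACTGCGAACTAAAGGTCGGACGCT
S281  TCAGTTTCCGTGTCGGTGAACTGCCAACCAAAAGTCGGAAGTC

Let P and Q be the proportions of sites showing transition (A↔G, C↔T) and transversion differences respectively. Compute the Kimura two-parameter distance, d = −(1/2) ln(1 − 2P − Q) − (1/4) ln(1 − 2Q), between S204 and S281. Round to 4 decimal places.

0.2807

Mismatches occur at site 5 (G→T, transversion), site 10 (A→G, transition), site 16 (C→G, transversion), site 17 (A→T, transversion), site 25 (G→C, transversion), site 29 (T→C, transition), site 33 (G→A, transition), site 40 (C→A, transversion), site 42 (C→T, transition), site 43 (T→C, transition).
Of the 10 differences, 5 transitions and 5 transversions over 43 sites: P = 5/43 = 0.116279, Q = 5/43 = 0.116279.
d = −0.5·ln(0.651163) − 0.25·ln(0.767442) = −0.5·(-0.428995) − 0.25·(-0.264692) = 0.2807.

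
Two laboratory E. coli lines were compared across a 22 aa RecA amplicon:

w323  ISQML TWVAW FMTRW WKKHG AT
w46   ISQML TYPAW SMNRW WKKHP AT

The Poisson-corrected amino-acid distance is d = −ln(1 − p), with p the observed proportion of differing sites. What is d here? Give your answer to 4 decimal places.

0.2578

Differing sites — 7:W/Y; 8:V/P; 11:F/S; 13:T/N; 20:G/P.
p = 5/22 = 0.227273.
d = −ln(1 − 0.227273) = −ln(0.772727) = 0.2578.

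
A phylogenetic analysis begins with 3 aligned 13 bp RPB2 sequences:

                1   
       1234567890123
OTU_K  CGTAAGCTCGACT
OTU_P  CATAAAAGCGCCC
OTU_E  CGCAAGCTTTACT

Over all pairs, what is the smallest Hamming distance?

Pairwise Hamming distances:
  OTU_K vs OTU_P: 6
  OTU_K vs OTU_E: 3
  OTU_P vs OTU_E: 9
The smallest is 3, between OTU_K and OTU_E.

3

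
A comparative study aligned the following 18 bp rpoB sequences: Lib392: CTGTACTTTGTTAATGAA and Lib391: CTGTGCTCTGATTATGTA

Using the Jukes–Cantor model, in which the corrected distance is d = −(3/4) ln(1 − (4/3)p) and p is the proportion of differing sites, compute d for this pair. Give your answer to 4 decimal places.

0.3470

The sequences differ at positions 5 (A/G), 8 (T/C), 11 (T/A), 13 (A/T), 17 (A/T).
p = 5/18 = 0.277778.
d = −0.75 · ln(1 − (4/3)·0.277778) = −0.75 · ln(0.629629) = −0.75 · (-0.462625) = 0.3470.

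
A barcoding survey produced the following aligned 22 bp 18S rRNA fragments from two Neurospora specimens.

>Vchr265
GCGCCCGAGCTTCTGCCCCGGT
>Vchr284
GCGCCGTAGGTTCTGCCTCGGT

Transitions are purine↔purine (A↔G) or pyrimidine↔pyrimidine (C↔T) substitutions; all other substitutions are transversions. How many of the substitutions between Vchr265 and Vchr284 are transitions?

Mismatches occur at site 6 (C/G, transversion), site 7 (G/T, transversion), site 10 (C/G, transversion), site 18 (C/T, transition).
Of the 4 differences, 1 transition and 3 transversions, so the answer is 1.

1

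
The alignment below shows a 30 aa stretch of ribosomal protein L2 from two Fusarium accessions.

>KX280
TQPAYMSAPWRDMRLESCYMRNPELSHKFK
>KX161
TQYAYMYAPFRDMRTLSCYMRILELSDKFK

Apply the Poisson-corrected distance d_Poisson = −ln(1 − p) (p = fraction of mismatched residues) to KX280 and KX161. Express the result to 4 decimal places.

The sequences differ at positions 3 (P/Y), 7 (S/Y), 10 (W/F), 15 (L/T), 16 (E/L), 22 (N/I), 23 (P/L), 27 (H/D).
p = 8/30 = 0.266667.
d = −ln(1 − 0.266667) = −ln(0.733333) = 0.3102.

0.3102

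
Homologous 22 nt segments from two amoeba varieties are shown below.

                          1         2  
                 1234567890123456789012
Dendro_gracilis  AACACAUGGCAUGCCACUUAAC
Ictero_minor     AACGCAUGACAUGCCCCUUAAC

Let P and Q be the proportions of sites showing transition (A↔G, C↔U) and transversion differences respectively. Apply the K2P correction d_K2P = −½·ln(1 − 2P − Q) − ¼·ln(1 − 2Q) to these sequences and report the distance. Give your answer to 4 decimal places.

0.1527

Mismatches occur at site 4 (A→G, transition), site 9 (G→A, transition), site 16 (A→C, transversion).
Of the 3 differences, 2 transitions and 1 transversion over 22 sites: P = 2/22 = 0.090909, Q = 1/22 = 0.045455.
d = −0.5·ln(0.772727) − 0.25·ln(0.909090) = −0.5·(-0.257829) − 0.25·(-0.095311) = 0.1527.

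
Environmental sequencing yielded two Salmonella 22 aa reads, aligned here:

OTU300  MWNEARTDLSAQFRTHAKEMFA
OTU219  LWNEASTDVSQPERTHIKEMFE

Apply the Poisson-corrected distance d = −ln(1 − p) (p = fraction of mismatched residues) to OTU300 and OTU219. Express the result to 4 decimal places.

Mismatches occur at site 1 (M→L), site 6 (R→S), site 9 (L→V), site 11 (A→Q), site 12 (Q→P), site 13 (F→E), site 17 (A→I), site 22 (A→E).
p = 8/22 = 0.363636.
d = −ln(1 − 0.363636) = −ln(0.636364) = 0.4520.

0.4520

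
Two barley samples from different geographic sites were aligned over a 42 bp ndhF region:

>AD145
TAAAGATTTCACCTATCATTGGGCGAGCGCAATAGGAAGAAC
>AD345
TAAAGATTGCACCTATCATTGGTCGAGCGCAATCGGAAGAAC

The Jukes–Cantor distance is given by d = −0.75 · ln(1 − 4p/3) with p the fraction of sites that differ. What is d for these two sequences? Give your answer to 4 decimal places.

The sequences differ at positions 9 (T/G), 23 (G/T), 34 (A/C).
p = 3/42 = 0.071429.
d = −0.75 · ln(1 − (4/3)·0.071429) = −0.75 · ln(0.904761) = −0.75 · (-0.100084) = 0.0751.

0.0751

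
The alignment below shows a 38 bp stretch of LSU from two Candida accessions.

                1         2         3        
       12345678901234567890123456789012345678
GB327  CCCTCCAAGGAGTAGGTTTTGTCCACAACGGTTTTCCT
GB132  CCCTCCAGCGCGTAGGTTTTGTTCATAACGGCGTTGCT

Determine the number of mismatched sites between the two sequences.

Mismatches occur at site 8 (A→G), site 9 (G→C), site 11 (A→C), site 23 (C→T), site 26 (C→T), site 32 (T→C), site 33 (T→G), site 36 (C→G).
That gives 8 mismatches out of 38 aligned sites, so the Hamming distance is 8.

8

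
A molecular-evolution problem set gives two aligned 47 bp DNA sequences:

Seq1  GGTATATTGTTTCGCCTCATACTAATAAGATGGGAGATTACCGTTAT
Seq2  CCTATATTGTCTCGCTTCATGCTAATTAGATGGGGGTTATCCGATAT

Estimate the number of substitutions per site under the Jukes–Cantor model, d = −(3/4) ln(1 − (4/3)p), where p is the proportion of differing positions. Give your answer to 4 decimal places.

Mismatches occur at site 1 (G→C), site 2 (G→C), site 11 (T→C), site 16 (C→T), site 21 (A→G), site 27 (A→T), site 35 (A→G), site 37 (A→T), site 39 (T→A), site 40 (A→T), site 44 (T→A).
p = 11/47 = 0.234043.
d = −0.75 · ln(1 − (4/3)·0.234043) = −0.75 · ln(0.687943) = −0.75 · (-0.374049) = 0.2805.

0.2805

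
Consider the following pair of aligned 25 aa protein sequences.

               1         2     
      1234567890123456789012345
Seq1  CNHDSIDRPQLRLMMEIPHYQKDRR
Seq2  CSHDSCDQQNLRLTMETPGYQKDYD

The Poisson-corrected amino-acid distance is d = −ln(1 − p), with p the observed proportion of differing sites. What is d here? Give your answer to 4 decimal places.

0.5108

The sequences differ at positions 2 (N/S), 6 (I/C), 8 (R/Q), 9 (P/Q), 10 (Q/N), 14 (M/T), 17 (I/T), 19 (H/G), 24 (R/Y), 25 (R/D).
p = 10/25 = 0.400000.
d = −ln(1 − 0.400000) = −ln(0.600000) = 0.5108.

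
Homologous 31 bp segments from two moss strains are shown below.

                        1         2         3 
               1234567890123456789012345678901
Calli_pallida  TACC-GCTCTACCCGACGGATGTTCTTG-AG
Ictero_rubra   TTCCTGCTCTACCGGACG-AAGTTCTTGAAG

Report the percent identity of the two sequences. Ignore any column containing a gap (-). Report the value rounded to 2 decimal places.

Excluding the 3 gap columns leaves 28 comparable sites.
The sequences differ at positions 2 (A/T), 14 (C/G), 21 (T/A).
25 of the 28 comparable sites match, so the percent identity is 25/28 × 100 = 89.29%.

89.29%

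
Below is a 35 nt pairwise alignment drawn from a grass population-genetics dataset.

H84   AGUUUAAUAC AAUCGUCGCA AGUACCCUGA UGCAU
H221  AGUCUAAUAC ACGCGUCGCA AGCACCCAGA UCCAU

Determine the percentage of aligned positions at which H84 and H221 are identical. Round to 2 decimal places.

The sequences differ at positions 4 (U/C), 12 (A/C), 13 (U/G), 23 (U/C), 28 (U/A), 32 (G/C).
29 of the 35 sites match, so the percent identity is 29/35 × 100 = 82.86%.

82.86%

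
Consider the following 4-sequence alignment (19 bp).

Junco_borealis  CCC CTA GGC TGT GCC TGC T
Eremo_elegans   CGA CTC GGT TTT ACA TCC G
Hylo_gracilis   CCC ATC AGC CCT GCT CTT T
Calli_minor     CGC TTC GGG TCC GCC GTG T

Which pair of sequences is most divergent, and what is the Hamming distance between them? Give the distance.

13

Pairwise Hamming distances:
  Junco_borealis vs Eremo_elegans: 9
  Junco_borealis vs Hylo_gracilis: 9
  Junco_borealis vs Calli_minor: 9
  Eremo_elegans vs Hylo_gracilis: 13
  Eremo_elegans vs Calli_minor: 11
  Hylo_gracilis vs Calli_minor: 9
The largest is 13, between Eremo_elegans and Hylo_gracilis.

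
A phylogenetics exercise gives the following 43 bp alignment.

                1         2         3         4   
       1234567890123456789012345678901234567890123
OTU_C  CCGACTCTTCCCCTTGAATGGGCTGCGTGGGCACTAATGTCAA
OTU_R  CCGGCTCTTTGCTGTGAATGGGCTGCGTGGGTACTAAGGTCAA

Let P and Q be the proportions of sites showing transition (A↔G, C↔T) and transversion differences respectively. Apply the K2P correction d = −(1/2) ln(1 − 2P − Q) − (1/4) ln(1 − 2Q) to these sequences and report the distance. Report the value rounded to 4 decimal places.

Differing sites — 4:A/G (Ti); 10:C/T (Ti); 11:C/G (Tv); 13:C/T (Ti); 14:T/G (Tv); 32:C/T (Ti); 38:T/G (Tv).
Of the 7 differences, 4 transitions and 3 transversions over 43 sites: P = 4/43 = 0.093023, Q = 3/43 = 0.069767.
d = −0.5·ln(0.744187) − 0.25·ln(0.860466) = −0.5·(-0.295463) − 0.25·(-0.150281) = 0.1853.

0.1853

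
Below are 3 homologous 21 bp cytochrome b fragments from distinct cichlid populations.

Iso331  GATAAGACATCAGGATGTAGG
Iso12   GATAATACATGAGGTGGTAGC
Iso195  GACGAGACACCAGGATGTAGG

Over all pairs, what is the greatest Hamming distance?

8

Pairwise Hamming distances:
  Iso331 vs Iso12: 5
  Iso331 vs Iso195: 3
  Iso12 vs Iso195: 8
The largest is 8, between Iso12 and Iso195.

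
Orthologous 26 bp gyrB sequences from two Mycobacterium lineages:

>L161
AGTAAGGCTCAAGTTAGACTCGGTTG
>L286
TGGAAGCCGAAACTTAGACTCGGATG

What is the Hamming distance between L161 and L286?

The sequences differ at positions 1 (A/T), 3 (T/G), 7 (G/C), 9 (T/G), 10 (C/A), 13 (G/C), 24 (T/A).
That gives 7 mismatches out of 26 aligned sites, so the Hamming distance is 7.

7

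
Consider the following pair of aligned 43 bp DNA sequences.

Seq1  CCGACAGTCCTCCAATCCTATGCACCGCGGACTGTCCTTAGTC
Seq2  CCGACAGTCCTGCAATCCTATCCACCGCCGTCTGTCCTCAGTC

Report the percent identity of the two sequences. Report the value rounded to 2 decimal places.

The sequences differ at positions 12 (C/G), 22 (G/C), 29 (G/C), 31 (A/T), 39 (T/C).
38 of the 43 sites match, so the percent identity is 38/43 × 100 = 88.37%.

88.37%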